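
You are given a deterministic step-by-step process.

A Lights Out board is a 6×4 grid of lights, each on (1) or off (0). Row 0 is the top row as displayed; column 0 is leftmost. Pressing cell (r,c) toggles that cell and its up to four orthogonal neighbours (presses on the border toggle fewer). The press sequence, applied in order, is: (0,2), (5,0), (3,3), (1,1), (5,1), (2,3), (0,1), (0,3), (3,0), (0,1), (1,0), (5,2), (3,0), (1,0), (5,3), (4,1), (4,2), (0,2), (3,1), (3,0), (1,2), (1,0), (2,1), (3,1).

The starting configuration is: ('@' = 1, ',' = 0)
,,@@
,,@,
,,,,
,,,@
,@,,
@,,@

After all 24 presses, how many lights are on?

15

0) ,,@@
,,@,
,,,,
,,,@
,@,,
@,,@
1) ,@,,
,,,,
,,,,
,,,@
,@,,
@,,@
2) ,@,,
,,,,
,,,,
,,,@
@@,,
,@,@
3) ,@,,
,,,,
,,,@
,,@,
@@,@
,@,@
4) ,,,,
@@@,
,@,@
,,@,
@@,@
,@,@
5) ,,,,
@@@,
,@,@
,,@,
@,,@
@,@@
6) ,,,,
@@@@
,@@,
,,@@
@,,@
@,@@
7) @@@,
@,@@
,@@,
,,@@
@,,@
@,@@
8) @@,@
@,@,
,@@,
,,@@
@,,@
@,@@
9) @@,@
@,@,
@@@,
@@@@
,,,@
@,@@
10) ,,@@
@@@,
@@@,
@@@@
,,,@
@,@@
11) @,@@
,,@,
,@@,
@@@@
,,,@
@,@@
12) @,@@
,,@,
,@@,
@@@@
,,@@
@@,,
13) @,@@
,,@,
@@@,
,,@@
@,@@
@@,,
14) ,,@@
@@@,
,@@,
,,@@
@,@@
@@,,
15) ,,@@
@@@,
,@@,
,,@@
@,@,
@@@@
16) ,,@@
@@@,
,@@,
,@@@
,@,,
@,@@
17) ,,@@
@@@,
,@@,
,@,@
,,@@
@,,@
18) ,@,,
@@,,
,@@,
,@,@
,,@@
@,,@
19) ,@,,
@@,,
,,@,
@,@@
,@@@
@,,@
20) ,@,,
@@,,
@,@,
,@@@
@@@@
@,,@
21) ,@@,
@,@@
@,,,
,@@@
@@@@
@,,@
22) @@@,
,@@@
,,,,
,@@@
@@@@
@,,@
23) @@@,
,,@@
@@@,
,,@@
@@@@
@,,@
24) @@@,
,,@@
@,@,
@@,@
@,@@
@,,@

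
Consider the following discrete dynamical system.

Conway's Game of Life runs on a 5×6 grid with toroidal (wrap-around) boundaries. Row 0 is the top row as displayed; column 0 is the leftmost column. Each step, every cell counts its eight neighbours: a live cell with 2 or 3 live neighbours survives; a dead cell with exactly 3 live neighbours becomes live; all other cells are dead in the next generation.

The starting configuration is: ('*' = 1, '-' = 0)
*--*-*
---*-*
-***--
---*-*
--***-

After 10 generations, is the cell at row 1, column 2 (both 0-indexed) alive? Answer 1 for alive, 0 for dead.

[0] *--*-*
---*-*
-***--
---*-*
--***-
[1] *----*
-*-*-*
*--*--
-*----
*-*---
[2] --*-**
-**--*
**--*-
***---
*----*
[3] --***-
--*---
---*--
--*---
--***-
[4] -*--*-
--*-*-
--**--
--*-*-
-*--*-
[5] -**-**
-**-*-
-**-*-
-**-*-
-**-**
[6] ------
----*-
*---**
----*-
------
[7] ------
----*-
---**-
----*-
------
[8] ------
---**-
---***
---**-
------
[9] ------
---*-*
--*--*
---*-*
------
[10] ------
----*-
*-**-*
----*-
------

0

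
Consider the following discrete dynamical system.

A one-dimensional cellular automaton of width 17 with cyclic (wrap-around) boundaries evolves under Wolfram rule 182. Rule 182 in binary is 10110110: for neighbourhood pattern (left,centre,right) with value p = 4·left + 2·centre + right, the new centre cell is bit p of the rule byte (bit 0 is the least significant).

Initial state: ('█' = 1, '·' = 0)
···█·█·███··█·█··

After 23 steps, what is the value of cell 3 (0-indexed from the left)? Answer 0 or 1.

0

0) ···█·█·███··█·█··
1) ··█████·█·██████·
2) ·█·███·███·████·█
3) ███·█·█·█·█·██·██
4) ██·█████████··█·█
5) █·█·███████·████·
6) ████·█████·█·██·█
7) ███·█·███·███··█·
8) ·█·███·█·█·█·████
9) ███·█·███████·██·
10) ·█·███·█████·█··█
11) ███·█·█·███·█████
12) ██·█████·█·█·████
13) █·█·███·█████·███
14) ·███·█·█·███·█·██
15) █·█·█████·█·███··
16) ████·███·███·█·██
17) ███·█·█·█·█·███·█
18) ██·█████████·█·█·
19) ··█·███████·█████
20) ████·█████·█·███·
21) ·██·█·███·███·█·█
22) █··███·█·█·█·████
23) ·██·█·███████·███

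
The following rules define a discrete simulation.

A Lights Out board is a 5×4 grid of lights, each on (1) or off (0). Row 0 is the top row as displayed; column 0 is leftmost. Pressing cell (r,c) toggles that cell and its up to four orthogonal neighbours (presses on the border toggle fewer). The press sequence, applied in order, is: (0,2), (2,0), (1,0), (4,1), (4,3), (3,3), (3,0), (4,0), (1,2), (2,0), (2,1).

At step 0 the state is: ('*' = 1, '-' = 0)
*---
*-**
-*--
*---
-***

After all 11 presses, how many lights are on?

k=0  *---
*-**
-*--
*---
-***
k=1  ****
*--*
-*--
*---
-***
k=2  ****
---*
*---
----
-***
k=3  -***
**-*
----
----
-***
k=4  -***
**-*
----
-*--
*--*
k=5  -***
**-*
----
-*-*
*-*-
k=6  -***
**-*
---*
-**-
*-**
k=7  -***
**-*
*--*
*-*-
--**
k=8  -***
**-*
*--*
--*-
****
k=9  -*-*
*-*-
*-**
--*-
****
k=10  -*-*
--*-
-***
*-*-
****
k=11  -*-*
-**-
*--*
***-
****

13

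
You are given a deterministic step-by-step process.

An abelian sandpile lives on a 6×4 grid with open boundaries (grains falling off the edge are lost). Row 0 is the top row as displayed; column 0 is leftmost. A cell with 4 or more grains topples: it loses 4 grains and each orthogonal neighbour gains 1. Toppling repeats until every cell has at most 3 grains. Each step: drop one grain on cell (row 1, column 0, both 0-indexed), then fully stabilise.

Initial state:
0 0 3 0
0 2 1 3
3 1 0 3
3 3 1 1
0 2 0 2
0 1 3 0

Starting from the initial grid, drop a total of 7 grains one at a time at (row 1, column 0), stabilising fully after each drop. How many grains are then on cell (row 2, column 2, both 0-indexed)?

1

gen 0: 0 0 3 0
0 2 1 3
3 1 0 3
3 3 1 1
0 2 0 2
0 1 3 0
gen 1: 0 0 3 0
1 2 1 3
3 1 0 3
3 3 1 1
0 2 0 2
0 1 3 0
gen 2: 0 0 3 0
2 2 1 3
3 1 0 3
3 3 1 1
0 2 0 2
0 1 3 0
gen 3: 0 0 3 0
3 2 1 3
3 1 0 3
3 3 1 1
0 2 0 2
0 1 3 0
gen 4: 1 0 3 0
1 3 1 3
1 3 0 3
1 0 2 1
1 3 0 2
0 1 3 0
gen 5: 1 0 3 0
2 3 1 3
1 3 0 3
1 0 2 1
1 3 0 2
0 1 3 0
gen 6: 1 0 3 0
3 3 1 3
1 3 0 3
1 0 2 1
1 3 0 2
0 1 3 0
gen 7: 2 1 3 0
1 1 2 3
3 0 1 3
1 1 2 1
1 3 0 2
0 1 3 0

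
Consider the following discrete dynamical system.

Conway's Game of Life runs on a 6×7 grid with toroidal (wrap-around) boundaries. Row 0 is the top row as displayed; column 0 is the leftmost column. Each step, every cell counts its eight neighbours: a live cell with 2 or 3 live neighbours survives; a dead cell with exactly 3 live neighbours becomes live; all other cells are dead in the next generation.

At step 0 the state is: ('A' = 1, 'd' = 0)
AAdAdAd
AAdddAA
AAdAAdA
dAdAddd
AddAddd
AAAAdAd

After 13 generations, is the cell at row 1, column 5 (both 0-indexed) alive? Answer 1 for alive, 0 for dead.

1

[0] AAdAdAd
AAdddAA
AAdAAdA
dAdAddd
AddAddd
AAAAdAd
[1] dddAdAd
dddAddd
dddAAdd
dAdAddA
AddAddA
dddAddd
[2] ddAAddd
ddAAddd
dddAAdd
dddAdAA
AddAAdA
ddAAddA
[3] dAddAdd
ddddddd
dddddAd
AdAdddA
Adddddd
AAdddAA
[4] dAdddAA
ddddddd
ddddddA
AAddddA
dddddAd
dAdddAA
[5] dddddAA
AddddAA
ddddddA
AddddAA
dAdddAd
ddddAdd
[6] AdddAdd
Adddddd
ddddddd
AddddAd
AdddAAd
ddddAdA
[7] AddddAA
ddddddd
ddddddA
ddddAAd
AdddAdd
AddAAdA
[8] AdddAAd
AddddAd
dddddAd
ddddAAA
Adddddd
dAdAAdd
[9] AAdAdAd
dddddAd
ddddddd
ddddAAA
AddAddA
AAdAAAA
[10] dAdAddd
ddddAdA
ddddAdA
AdddAAA
dAAAddd
dddAddd
[11] ddAAAdd
AddAAdd
dddAAdd
AAAdAdA
AAAAdAA
dAdAAdd
[12] dAdddAd
dddddAd
ddddddA
ddddddd
ddddddd
ddddddA
[13] dddddAA
dddddAA
ddddddd
ddddddd
ddddddd
ddddddd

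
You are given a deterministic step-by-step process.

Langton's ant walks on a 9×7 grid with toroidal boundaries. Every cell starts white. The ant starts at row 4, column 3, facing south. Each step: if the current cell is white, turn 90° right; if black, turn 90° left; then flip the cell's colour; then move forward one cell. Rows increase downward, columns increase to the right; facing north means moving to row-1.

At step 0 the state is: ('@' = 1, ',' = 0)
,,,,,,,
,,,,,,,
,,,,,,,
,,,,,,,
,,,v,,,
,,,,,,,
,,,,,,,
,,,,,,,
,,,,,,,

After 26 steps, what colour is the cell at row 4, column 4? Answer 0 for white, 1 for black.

t=0: ,,,,,,,
,,,,,,,
,,,,,,,
,,,,,,,
,,,v,,,
,,,,,,,
,,,,,,,
,,,,,,,
,,,,,,,
t=1: ,,,,,,,
,,,,,,,
,,,,,,,
,,,,,,,
,,<@,,,
,,,,,,,
,,,,,,,
,,,,,,,
,,,,,,,
t=2: ,,,,,,,
,,,,,,,
,,,,,,,
,,^,,,,
,,@@,,,
,,,,,,,
,,,,,,,
,,,,,,,
,,,,,,,
t=3: ,,,,,,,
,,,,,,,
,,,,,,,
,,@>,,,
,,@@,,,
,,,,,,,
,,,,,,,
,,,,,,,
,,,,,,,
t=4: ,,,,,,,
,,,,,,,
,,,,,,,
,,@@,,,
,,@v,,,
,,,,,,,
,,,,,,,
,,,,,,,
,,,,,,,
t=5: ,,,,,,,
,,,,,,,
,,,,,,,
,,@@,,,
,,@,>,,
,,,,,,,
,,,,,,,
,,,,,,,
,,,,,,,
t=6: ,,,,,,,
,,,,,,,
,,,,,,,
,,@@,,,
,,@,@,,
,,,,v,,
,,,,,,,
,,,,,,,
,,,,,,,
t=7: ,,,,,,,
,,,,,,,
,,,,,,,
,,@@,,,
,,@,@,,
,,,<@,,
,,,,,,,
,,,,,,,
,,,,,,,
t=8: ,,,,,,,
,,,,,,,
,,,,,,,
,,@@,,,
,,@^@,,
,,,@@,,
,,,,,,,
,,,,,,,
,,,,,,,
t=9: ,,,,,,,
,,,,,,,
,,,,,,,
,,@@,,,
,,@@>,,
,,,@@,,
,,,,,,,
,,,,,,,
,,,,,,,
t=10: ,,,,,,,
,,,,,,,
,,,,,,,
,,@@^,,
,,@@,,,
,,,@@,,
,,,,,,,
,,,,,,,
,,,,,,,
t=11: ,,,,,,,
,,,,,,,
,,,,,,,
,,@@@>,
,,@@,,,
,,,@@,,
,,,,,,,
,,,,,,,
,,,,,,,
t=12: ,,,,,,,
,,,,,,,
,,,,,,,
,,@@@@,
,,@@,v,
,,,@@,,
,,,,,,,
,,,,,,,
,,,,,,,
t=13: ,,,,,,,
,,,,,,,
,,,,,,,
,,@@@@,
,,@@<@,
,,,@@,,
,,,,,,,
,,,,,,,
,,,,,,,
t=14: ,,,,,,,
,,,,,,,
,,,,,,,
,,@@^@,
,,@@@@,
,,,@@,,
,,,,,,,
,,,,,,,
,,,,,,,
t=15: ,,,,,,,
,,,,,,,
,,,,,,,
,,@<,@,
,,@@@@,
,,,@@,,
,,,,,,,
,,,,,,,
,,,,,,,
t=16: ,,,,,,,
,,,,,,,
,,,,,,,
,,@,,@,
,,@v@@,
,,,@@,,
,,,,,,,
,,,,,,,
,,,,,,,
t=17: ,,,,,,,
,,,,,,,
,,,,,,,
,,@,,@,
,,@,>@,
,,,@@,,
,,,,,,,
,,,,,,,
,,,,,,,
t=18: ,,,,,,,
,,,,,,,
,,,,,,,
,,@,^@,
,,@,,@,
,,,@@,,
,,,,,,,
,,,,,,,
,,,,,,,
t=19: ,,,,,,,
,,,,,,,
,,,,,,,
,,@,@>,
,,@,,@,
,,,@@,,
,,,,,,,
,,,,,,,
,,,,,,,
t=20: ,,,,,,,
,,,,,,,
,,,,,^,
,,@,@,,
,,@,,@,
,,,@@,,
,,,,,,,
,,,,,,,
,,,,,,,
t=21: ,,,,,,,
,,,,,,,
,,,,,@>
,,@,@,,
,,@,,@,
,,,@@,,
,,,,,,,
,,,,,,,
,,,,,,,
t=22: ,,,,,,,
,,,,,,,
,,,,,@@
,,@,@,v
,,@,,@,
,,,@@,,
,,,,,,,
,,,,,,,
,,,,,,,
t=23: ,,,,,,,
,,,,,,,
,,,,,@@
,,@,@<@
,,@,,@,
,,,@@,,
,,,,,,,
,,,,,,,
,,,,,,,
t=24: ,,,,,,,
,,,,,,,
,,,,,^@
,,@,@@@
,,@,,@,
,,,@@,,
,,,,,,,
,,,,,,,
,,,,,,,
t=25: ,,,,,,,
,,,,,,,
,,,,<,@
,,@,@@@
,,@,,@,
,,,@@,,
,,,,,,,
,,,,,,,
,,,,,,,
t=26: ,,,,,,,
,,,,^,,
,,,,@,@
,,@,@@@
,,@,,@,
,,,@@,,
,,,,,,,
,,,,,,,
,,,,,,,

0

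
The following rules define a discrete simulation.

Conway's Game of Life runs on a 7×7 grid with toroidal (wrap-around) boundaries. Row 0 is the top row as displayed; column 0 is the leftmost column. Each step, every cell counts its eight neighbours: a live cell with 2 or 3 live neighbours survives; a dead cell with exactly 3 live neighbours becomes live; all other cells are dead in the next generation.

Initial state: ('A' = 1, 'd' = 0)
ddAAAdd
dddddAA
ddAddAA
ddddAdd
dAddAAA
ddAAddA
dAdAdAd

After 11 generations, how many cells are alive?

16

step 0: ddAAAdd
dddddAA
ddAddAA
ddddAdd
dAddAAA
ddAAddA
dAdAdAd
step 1: ddAAddA
ddAdddA
ddddAdA
AddAAdd
AdAdAdA
dAdAddA
dAdddAd
step 2: AAAAdAA
AdAdddA
AdddAdA
AAddAdd
ddAdAdA
dAdAAdA
dAdAAAA
step 3: ddddddd
ddAdAdd
dddAddd
dAddAdd
ddAdAdA
dAddddA
ddddddd
step 4: ddddddd
dddAddd
ddAAAdd
ddAdAAd
dAAAddd
AddddAd
ddddddd
step 5: ddddddd
ddAAAdd
ddAddAd
dddddAd
dAAAdAA
dAAdddd
ddddddd
step 6: dddAddd
ddAAAdd
ddAddAd
dAdAdAd
AAdAAAA
AAdAddd
ddddddd
step 7: ddAAAdd
ddAdAdd
dAdddAd
dAdAddd
dddAdAd
dAdAdAd
ddAdddd
step 8: dAAdAdd
dAAdAAd
dAdAAdd
ddddddd
dddAddd
dddAddd
dAddddd
step 9: AdddAAd
AddddAd
dAdAAAd
ddAAAdd
ddddddd
ddAdddd
dAdAddd
step 10: AAddAAd
AAdAddd
dAdddAA
ddAddAd
ddAdddd
ddAdddd
dAAAAdd
step 11: dddddAA
ddddddd
dAddAAA
dAAddAA
dAAAddd
ddddddd
AdddAAd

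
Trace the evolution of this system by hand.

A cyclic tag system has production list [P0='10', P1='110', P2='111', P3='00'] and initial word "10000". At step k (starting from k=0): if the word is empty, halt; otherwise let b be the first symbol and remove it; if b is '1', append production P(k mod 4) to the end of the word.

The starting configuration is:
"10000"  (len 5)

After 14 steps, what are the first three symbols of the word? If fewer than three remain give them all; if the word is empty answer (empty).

step 0: "10000"  (len 5)
step 1: "000010"  (len 6)
step 2: "00010"  (len 5)
step 3: "0010"  (len 4)
step 4: "010"  (len 3)
step 5: "10"  (len 2)
step 6: "0110"  (len 4)
step 7: "110"  (len 3)
step 8: "1000"  (len 4)
step 9: "00010"  (len 5)
step 10: "0010"  (len 4)
step 11: "010"  (len 3)
step 12: "10"  (len 2)
step 13: "010"  (len 3)
step 14: "10"  (len 2)

10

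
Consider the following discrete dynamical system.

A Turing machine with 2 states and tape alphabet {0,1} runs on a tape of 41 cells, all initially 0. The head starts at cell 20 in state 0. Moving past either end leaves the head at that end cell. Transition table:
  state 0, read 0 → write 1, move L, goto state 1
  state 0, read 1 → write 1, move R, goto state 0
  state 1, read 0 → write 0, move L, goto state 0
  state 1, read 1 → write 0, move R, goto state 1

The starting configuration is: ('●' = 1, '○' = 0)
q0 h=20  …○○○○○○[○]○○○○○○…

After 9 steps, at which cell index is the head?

k=0  q0 h=20  …○○○○○○[○]○○○○○○…
k=1  q1 h=19  …○○○○○○[○]●○○○○○…
k=2  q0 h=18  …○○○○○○[○]○●○○○○…
k=3  q1 h=17  …○○○○○○[○]●○●○○○…
k=4  q0 h=16  …○○○○○○[○]○●○●○○…
k=5  q1 h=15  …○○○○○○[○]●○●○●○…
k=6  q0 h=14  …○○○○○○[○]○●○●○●…
k=7  q1 h=13  …○○○○○○[○]●○●○●○…
k=8  q0 h=12  …○○○○○○[○]○●○●○●…
k=9  q1 h=11  …○○○○○○[○]●○●○●○…

11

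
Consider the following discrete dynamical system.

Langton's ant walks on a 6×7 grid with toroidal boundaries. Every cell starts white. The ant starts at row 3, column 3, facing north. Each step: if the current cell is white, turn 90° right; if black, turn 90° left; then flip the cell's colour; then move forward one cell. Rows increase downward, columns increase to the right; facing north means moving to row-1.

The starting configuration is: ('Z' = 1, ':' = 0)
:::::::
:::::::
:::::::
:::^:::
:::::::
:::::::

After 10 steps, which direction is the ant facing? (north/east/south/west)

k=0  :::::::
:::::::
:::::::
:::^:::
:::::::
:::::::
k=1  :::::::
:::::::
:::::::
:::Z>::
:::::::
:::::::
k=2  :::::::
:::::::
:::::::
:::ZZ::
::::v::
:::::::
k=3  :::::::
:::::::
:::::::
:::ZZ::
:::<Z::
:::::::
k=4  :::::::
:::::::
:::::::
:::^Z::
:::ZZ::
:::::::
k=5  :::::::
:::::::
:::::::
::<:Z::
:::ZZ::
:::::::
k=6  :::::::
:::::::
::^::::
::Z:Z::
:::ZZ::
:::::::
k=7  :::::::
:::::::
::Z>:::
::Z:Z::
:::ZZ::
:::::::
k=8  :::::::
:::::::
::ZZ:::
::ZvZ::
:::ZZ::
:::::::
k=9  :::::::
:::::::
::ZZ:::
::<ZZ::
:::ZZ::
:::::::
k=10  :::::::
:::::::
::ZZ:::
:::ZZ::
::vZZ::
:::::::

south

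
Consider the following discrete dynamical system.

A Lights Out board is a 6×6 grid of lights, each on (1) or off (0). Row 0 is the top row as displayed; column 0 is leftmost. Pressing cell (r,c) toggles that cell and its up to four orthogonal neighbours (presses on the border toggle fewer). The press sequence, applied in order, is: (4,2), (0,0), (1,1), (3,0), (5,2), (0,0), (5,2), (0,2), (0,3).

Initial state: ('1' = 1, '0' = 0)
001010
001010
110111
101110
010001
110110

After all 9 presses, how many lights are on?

[0] 001010
001010
110111
101110
010001
110110
[1] 001010
001010
110111
100110
001101
111110
[2] 111010
101010
110111
100110
001101
111110
[3] 101010
010010
100111
100110
001101
111110
[4] 101010
010010
000111
010110
101101
111110
[5] 101010
010010
000111
010110
100101
100010
[6] 011010
110010
000111
010110
100101
100010
[7] 011010
110010
000111
010110
101101
111110
[8] 000110
111010
000111
010110
101101
111110
[9] 001000
111110
000111
010110
101101
111110

21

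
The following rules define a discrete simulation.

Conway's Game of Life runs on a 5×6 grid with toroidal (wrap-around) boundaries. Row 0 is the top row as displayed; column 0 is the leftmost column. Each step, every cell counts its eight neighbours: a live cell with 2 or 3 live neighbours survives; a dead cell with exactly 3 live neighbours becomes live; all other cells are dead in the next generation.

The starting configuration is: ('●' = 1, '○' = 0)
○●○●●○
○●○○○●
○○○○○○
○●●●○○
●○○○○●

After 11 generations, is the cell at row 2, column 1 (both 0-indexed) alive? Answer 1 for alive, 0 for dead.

0) ○●○●●○
○●○○○●
○○○○○○
○●●●○○
●○○○○●
1) ○●●○●○
●○●○●○
●●○○○○
●●●○○○
●○○○○●
2) ○○●○●○
●○●○○○
○○○●○○
○○●○○○
○○○●○●
3) ○●●○●●
○●●○○○
○●●●○○
○○●●●○
○○●●●○
4) ●○○○●●
○○○○●○
○○○○●○
○○○○○○
○○○○○○
5) ○○○○●●
○○○●●○
○○○○○○
○○○○○○
○○○○○●
6) ○○○●○●
○○○●●●
○○○○○○
○○○○○○
○○○○●●
7) ●○○●○○
○○○●○●
○○○○●○
○○○○○○
○○○○●●
8) ●○○●○○
○○○●○●
○○○○●○
○○○○●●
○○○○●●
9) ●○○●○○
○○○●○●
○○○●○○
○○○●○○
●○○●○○
10) ●○●●○●
○○●●○○
○○●●○○
○○●●●○
○○●●●○
11) ○○○○○●
○○○○○○
○●○○○○
○●○○○○
○○○○○○

1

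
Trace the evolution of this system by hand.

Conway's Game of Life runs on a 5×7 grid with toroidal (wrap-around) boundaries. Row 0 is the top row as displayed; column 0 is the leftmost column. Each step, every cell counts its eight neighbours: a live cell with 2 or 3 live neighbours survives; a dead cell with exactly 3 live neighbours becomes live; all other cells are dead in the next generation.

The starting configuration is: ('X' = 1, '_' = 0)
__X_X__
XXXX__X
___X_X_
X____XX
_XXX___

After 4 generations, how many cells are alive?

3

[0] __X_X__
XXXX__X
___X_X_
X____XX
_XXX___
[1] ____X__
XX___XX
___X_X_
XX_X_XX
XXXXXXX
[2] _______
X____XX
_______
_______
_______
[3] ______X
______X
______X
_______
_______
[4] _______
X____XX
_______
_______
_______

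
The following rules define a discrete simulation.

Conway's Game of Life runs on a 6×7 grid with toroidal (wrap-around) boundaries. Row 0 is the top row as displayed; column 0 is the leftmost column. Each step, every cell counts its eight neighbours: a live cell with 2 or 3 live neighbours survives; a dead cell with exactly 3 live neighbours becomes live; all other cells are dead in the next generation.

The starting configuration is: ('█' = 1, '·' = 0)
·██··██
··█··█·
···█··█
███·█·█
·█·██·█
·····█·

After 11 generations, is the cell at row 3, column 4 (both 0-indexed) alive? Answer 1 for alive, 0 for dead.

1

t=0: ·██··██
··█··█·
···█··█
███·█·█
·█·██·█
·····█·
t=1: ·██·███
██████·
···██·█
·█··█·█
·█·██·█
·█·█···
t=2: ······█
·······
······█
······█
·█·██··
·█····█
t=3: █······
·······
·······
█····█·
··█··█·
··█··█·
t=4: ·······
·······
·······
······█
·█··██·
·█····█
t=5: ·······
·······
·······
·····█·
·····██
█····█·
t=6: ·······
·······
·······
·····██
····██·
·····█·
t=7: ·······
·······
·······
····███
····█··
····██·
t=8: ·······
·······
·····█·
····██·
···█··█
····██·
t=9: ·······
·······
····██·
····███
···█··█
····██·
t=10: ·······
·······
····█·█
···█··█
···█··█
····██·
t=11: ·······
·······
·····█·
█··██·█
···█··█
····██·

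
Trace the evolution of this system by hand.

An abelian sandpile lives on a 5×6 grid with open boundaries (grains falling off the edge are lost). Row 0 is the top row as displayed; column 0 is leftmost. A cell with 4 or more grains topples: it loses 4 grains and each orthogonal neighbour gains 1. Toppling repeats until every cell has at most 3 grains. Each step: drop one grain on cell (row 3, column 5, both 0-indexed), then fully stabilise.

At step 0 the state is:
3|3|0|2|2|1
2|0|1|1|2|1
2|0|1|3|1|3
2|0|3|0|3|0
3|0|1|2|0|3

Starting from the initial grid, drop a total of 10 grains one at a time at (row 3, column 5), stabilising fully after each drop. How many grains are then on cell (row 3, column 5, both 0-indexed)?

t=0: 3|3|0|2|2|1
2|0|1|1|2|1
2|0|1|3|1|3
2|0|3|0|3|0
3|0|1|2|0|3
t=1: 3|3|0|2|2|1
2|0|1|1|2|1
2|0|1|3|1|3
2|0|3|0|3|1
3|0|1|2|0|3
t=2: 3|3|0|2|2|1
2|0|1|1|2|1
2|0|1|3|1|3
2|0|3|0|3|2
3|0|1|2|0|3
t=3: 3|3|0|2|2|1
2|0|1|1|2|1
2|0|1|3|1|3
2|0|3|0|3|3
3|0|1|2|0|3
t=4: 3|3|0|2|2|1
2|0|1|1|2|2
2|0|1|3|3|0
2|0|3|1|0|3
3|0|1|2|2|0
t=5: 3|3|0|2|2|1
2|0|1|1|2|2
2|0|1|3|3|1
2|0|3|1|1|0
3|0|1|2|2|1
t=6: 3|3|0|2|2|1
2|0|1|1|2|2
2|0|1|3|3|1
2|0|3|1|1|1
3|0|1|2|2|1
t=7: 3|3|0|2|2|1
2|0|1|1|2|2
2|0|1|3|3|1
2|0|3|1|1|2
3|0|1|2|2|1
t=8: 3|3|0|2|2|1
2|0|1|1|2|2
2|0|1|3|3|1
2|0|3|1|1|3
3|0|1|2|2|1
t=9: 3|3|0|2|2|1
2|0|1|1|2|2
2|0|1|3|3|2
2|0|3|1|2|0
3|0|1|2|2|2
t=10: 3|3|0|2|2|1
2|0|1|1|2|2
2|0|1|3|3|2
2|0|3|1|2|1
3|0|1|2|2|2

1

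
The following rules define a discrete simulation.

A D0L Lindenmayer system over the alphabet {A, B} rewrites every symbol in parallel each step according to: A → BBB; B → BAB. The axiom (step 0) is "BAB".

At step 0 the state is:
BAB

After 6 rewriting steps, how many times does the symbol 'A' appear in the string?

0) BAB
1) BABBBBBAB
2) BABBBBBABBABBABBABBABBBBBAB
3) BABBBBBABBABBABBABBABBBBBABBABBBBBABBABBBBBABBABBBBBABBABBBBBABBABBABBABBABBBBBAB
4) BABBBBBABBABBABBABBABBBBBABBABBBBBABBABBBBBABBABBBBBABBABB…BBABBABBBBBABBABBBBBABBABBBBBABBABBBBBABBABBABBABBABBBBBAB  (len 243)
5) BABBBBBABBABBABBABBABBBBBABBABBBBBABBABBBBBABBABBBBBABBABB…BBABBABBBBBABBABBBBBABBABBBBBABBABBBBBABBABBABBABBABBBBBAB  (len 729)
6) BABBBBBABBABBABBABBABBBBBABBABBBBBABBABBBBBABBABBBBBABBABB…BBABBABBBBBABBABBBBBABBABBBBBABBABBBBBABBABBABBABBABBBBBAB  (len 2187)

547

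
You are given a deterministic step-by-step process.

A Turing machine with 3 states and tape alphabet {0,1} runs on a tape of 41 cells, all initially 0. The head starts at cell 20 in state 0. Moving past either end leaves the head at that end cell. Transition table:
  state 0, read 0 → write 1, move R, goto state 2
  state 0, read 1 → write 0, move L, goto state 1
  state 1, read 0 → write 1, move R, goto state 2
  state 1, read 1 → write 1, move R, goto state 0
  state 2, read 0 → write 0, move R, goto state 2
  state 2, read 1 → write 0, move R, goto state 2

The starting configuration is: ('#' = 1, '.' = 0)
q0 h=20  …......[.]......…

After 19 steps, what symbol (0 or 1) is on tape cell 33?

t=0: q0 h=20  …......[.]......…
t=1: q2 h=21  ….....#[.]......…
t=2: q2 h=22  …....#.[.]......…
t=3: q2 h=23  …...#..[.]......…
t=4: q2 h=24  …..#...[.]......…
t=5: q2 h=25  ….#....[.]......…
t=6: q2 h=26  …#.....[.]......…
t=7: q2 h=27  …......[.]......…
t=8: q2 h=28  …......[.]......…
t=9: q2 h=29  …......[.]......…
t=10: q2 h=30  …......[.]......…
t=11: q2 h=31  …......[.]......…
t=12: q2 h=32  …......[.]......…
t=13: q2 h=33  …......[.]......…
t=14: q2 h=34  …......[.]......|
t=15: q2 h=35  …......[.].....|
t=16: q2 h=36  …......[.]....|
t=17: q2 h=37  …......[.]...|
t=18: q2 h=38  …......[.]..|
t=19: q2 h=39  …......[.].|

0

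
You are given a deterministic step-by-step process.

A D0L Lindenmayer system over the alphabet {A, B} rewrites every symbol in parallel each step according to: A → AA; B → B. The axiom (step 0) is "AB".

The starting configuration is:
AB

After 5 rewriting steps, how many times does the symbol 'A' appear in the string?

k=0  AB
k=1  AAB
k=2  AAAAB
k=3  AAAAAAAAB
k=4  AAAAAAAAAAAAAAAAB
k=5  AAAAAAAAAAAAAAAAAAAAAAAAAAAAAAAAB

32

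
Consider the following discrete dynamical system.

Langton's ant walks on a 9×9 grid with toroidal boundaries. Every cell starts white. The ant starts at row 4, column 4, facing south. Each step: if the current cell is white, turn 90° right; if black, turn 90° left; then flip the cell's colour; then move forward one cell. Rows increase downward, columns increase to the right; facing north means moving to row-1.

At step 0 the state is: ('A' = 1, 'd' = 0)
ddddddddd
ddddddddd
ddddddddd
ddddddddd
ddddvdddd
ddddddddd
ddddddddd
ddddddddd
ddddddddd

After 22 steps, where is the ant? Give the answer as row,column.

3,7

gen 0: ddddddddd
ddddddddd
ddddddddd
ddddddddd
ddddvdddd
ddddddddd
ddddddddd
ddddddddd
ddddddddd
gen 1: ddddddddd
ddddddddd
ddddddddd
ddddddddd
ddd<Adddd
ddddddddd
ddddddddd
ddddddddd
ddddddddd
gen 2: ddddddddd
ddddddddd
ddddddddd
ddd^ddddd
dddAAdddd
ddddddddd
ddddddddd
ddddddddd
ddddddddd
gen 3: ddddddddd
ddddddddd
ddddddddd
dddA>dddd
dddAAdddd
ddddddddd
ddddddddd
ddddddddd
ddddddddd
gen 4: ddddddddd
ddddddddd
ddddddddd
dddAAdddd
dddAvdddd
ddddddddd
ddddddddd
ddddddddd
ddddddddd
gen 5: ddddddddd
ddddddddd
ddddddddd
dddAAdddd
dddAd>ddd
ddddddddd
ddddddddd
ddddddddd
ddddddddd
gen 6: ddddddddd
ddddddddd
ddddddddd
dddAAdddd
dddAdAddd
dddddvddd
ddddddddd
ddddddddd
ddddddddd
gen 7: ddddddddd
ddddddddd
ddddddddd
dddAAdddd
dddAdAddd
dddd<Addd
ddddddddd
ddddddddd
ddddddddd
gen 8: ddddddddd
ddddddddd
ddddddddd
dddAAdddd
dddA^Addd
ddddAAddd
ddddddddd
ddddddddd
ddddddddd
gen 9: ddddddddd
ddddddddd
ddddddddd
dddAAdddd
dddAA>ddd
ddddAAddd
ddddddddd
ddddddddd
ddddddddd
gen 10: ddddddddd
ddddddddd
ddddddddd
dddAA^ddd
dddAAdddd
ddddAAddd
ddddddddd
ddddddddd
ddddddddd
gen 11: ddddddddd
ddddddddd
ddddddddd
dddAAA>dd
dddAAdddd
ddddAAddd
ddddddddd
ddddddddd
ddddddddd
gen 12: ddddddddd
ddddddddd
ddddddddd
dddAAAAdd
dddAAdvdd
ddddAAddd
ddddddddd
ddddddddd
ddddddddd
gen 13: ddddddddd
ddddddddd
ddddddddd
dddAAAAdd
dddAA<Add
ddddAAddd
ddddddddd
ddddddddd
ddddddddd
gen 14: ddddddddd
ddddddddd
ddddddddd
dddAA^Add
dddAAAAdd
ddddAAddd
ddddddddd
ddddddddd
ddddddddd
gen 15: ddddddddd
ddddddddd
ddddddddd
dddA<dAdd
dddAAAAdd
ddddAAddd
ddddddddd
ddddddddd
ddddddddd
gen 16: ddddddddd
ddddddddd
ddddddddd
dddAddAdd
dddAvAAdd
ddddAAddd
ddddddddd
ddddddddd
ddddddddd
gen 17: ddddddddd
ddddddddd
ddddddddd
dddAddAdd
dddAd>Add
ddddAAddd
ddddddddd
ddddddddd
ddddddddd
gen 18: ddddddddd
ddddddddd
ddddddddd
dddAd^Add
dddAddAdd
ddddAAddd
ddddddddd
ddddddddd
ddddddddd
gen 19: ddddddddd
ddddddddd
ddddddddd
dddAdA>dd
dddAddAdd
ddddAAddd
ddddddddd
ddddddddd
ddddddddd
gen 20: ddddddddd
ddddddddd
dddddd^dd
dddAdAddd
dddAddAdd
ddddAAddd
ddddddddd
ddddddddd
ddddddddd
gen 21: ddddddddd
ddddddddd
ddddddA>d
dddAdAddd
dddAddAdd
ddddAAddd
ddddddddd
ddddddddd
ddddddddd
gen 22: ddddddddd
ddddddddd
ddddddAAd
dddAdAdvd
dddAddAdd
ddddAAddd
ddddddddd
ddddddddd
ddddddddd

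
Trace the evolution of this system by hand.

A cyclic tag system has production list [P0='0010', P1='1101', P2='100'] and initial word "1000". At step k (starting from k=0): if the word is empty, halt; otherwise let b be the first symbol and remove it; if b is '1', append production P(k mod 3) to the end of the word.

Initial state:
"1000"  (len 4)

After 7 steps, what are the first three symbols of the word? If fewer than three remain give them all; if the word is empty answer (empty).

000

t=0: "1000"  (len 4)
t=1: "0000010"  (len 7)
t=2: "000010"  (len 6)
t=3: "00010"  (len 5)
t=4: "0010"  (len 4)
t=5: "010"  (len 3)
t=6: "10"  (len 2)
t=7: "00010"  (len 5)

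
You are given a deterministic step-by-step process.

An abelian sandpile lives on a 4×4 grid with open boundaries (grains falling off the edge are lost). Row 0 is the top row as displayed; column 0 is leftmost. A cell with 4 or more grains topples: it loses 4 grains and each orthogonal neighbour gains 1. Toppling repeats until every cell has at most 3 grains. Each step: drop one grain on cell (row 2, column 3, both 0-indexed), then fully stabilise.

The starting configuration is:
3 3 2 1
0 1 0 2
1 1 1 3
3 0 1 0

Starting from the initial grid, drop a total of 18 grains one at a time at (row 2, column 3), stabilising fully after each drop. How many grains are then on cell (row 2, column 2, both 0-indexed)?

t=0: 3 3 2 1
0 1 0 2
1 1 1 3
3 0 1 0
t=1: 3 3 2 1
0 1 0 3
1 1 2 0
3 0 1 1
t=2: 3 3 2 1
0 1 0 3
1 1 2 1
3 0 1 1
t=3: 3 3 2 1
0 1 0 3
1 1 2 2
3 0 1 1
t=4: 3 3 2 1
0 1 0 3
1 1 2 3
3 0 1 1
t=5: 3 3 2 2
0 1 1 0
1 1 3 1
3 0 1 2
t=6: 3 3 2 2
0 1 1 0
1 1 3 2
3 0 1 2
t=7: 3 3 2 2
0 1 1 0
1 1 3 3
3 0 1 2
t=8: 3 3 2 2
0 1 2 1
1 2 0 1
3 0 2 3
t=9: 3 3 2 2
0 1 2 1
1 2 0 2
3 0 2 3
t=10: 3 3 2 2
0 1 2 1
1 2 0 3
3 0 2 3
t=11: 3 3 2 2
0 1 2 2
1 2 1 1
3 0 3 0
t=12: 3 3 2 2
0 1 2 2
1 2 1 2
3 0 3 0
t=13: 3 3 2 2
0 1 2 2
1 2 1 3
3 0 3 0
t=14: 3 3 2 2
0 1 2 3
1 2 2 0
3 0 3 1
t=15: 3 3 2 2
0 1 2 3
1 2 2 1
3 0 3 1
t=16: 3 3 2 2
0 1 2 3
1 2 2 2
3 0 3 1
t=17: 3 3 2 2
0 1 2 3
1 2 2 3
3 0 3 1
t=18: 3 3 2 3
0 1 3 0
1 2 3 1
3 0 3 2

3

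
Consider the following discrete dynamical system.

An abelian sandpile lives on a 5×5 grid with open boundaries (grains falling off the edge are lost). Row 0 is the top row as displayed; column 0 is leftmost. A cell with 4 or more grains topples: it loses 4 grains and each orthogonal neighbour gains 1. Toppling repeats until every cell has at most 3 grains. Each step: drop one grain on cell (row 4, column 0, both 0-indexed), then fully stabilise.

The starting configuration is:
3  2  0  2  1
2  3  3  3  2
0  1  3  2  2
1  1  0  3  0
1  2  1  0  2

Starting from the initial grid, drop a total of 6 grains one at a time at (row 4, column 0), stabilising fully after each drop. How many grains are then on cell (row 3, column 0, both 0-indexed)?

[0] 3  2  0  2  1
2  3  3  3  2
0  1  3  2  2
1  1  0  3  0
1  2  1  0  2
[1] 3  2  0  2  1
2  3  3  3  2
0  1  3  2  2
1  1  0  3  0
2  2  1  0  2
[2] 3  2  0  2  1
2  3  3  3  2
0  1  3  2  2
1  1  0  3  0
3  2  1  0  2
[3] 3  2  0  2  1
2  3  3  3  2
0  1  3  2  2
2  1  0  3  0
0  3  1  0  2
[4] 3  2  0  2  1
2  3  3  3  2
0  1  3  2  2
2  1  0  3  0
1  3  1  0  2
[5] 3  2  0  2  1
2  3  3  3  2
0  1  3  2  2
2  1  0  3  0
2  3  1  0  2
[6] 3  2  0  2  1
2  3  3  3  2
0  1  3  2  2
2  1  0  3  0
3  3  1  0  2

2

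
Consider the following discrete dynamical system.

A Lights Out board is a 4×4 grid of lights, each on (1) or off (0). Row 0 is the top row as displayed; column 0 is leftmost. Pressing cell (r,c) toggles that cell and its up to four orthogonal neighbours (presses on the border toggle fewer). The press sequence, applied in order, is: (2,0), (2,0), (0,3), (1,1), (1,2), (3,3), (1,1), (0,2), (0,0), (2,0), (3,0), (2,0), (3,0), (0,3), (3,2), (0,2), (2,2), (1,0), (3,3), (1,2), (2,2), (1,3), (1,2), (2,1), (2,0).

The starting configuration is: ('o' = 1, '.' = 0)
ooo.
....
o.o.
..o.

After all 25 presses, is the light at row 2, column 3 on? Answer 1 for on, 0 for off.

step 0: ooo.
....
o.o.
..o.
step 1: ooo.
o...
.oo.
o.o.
step 2: ooo.
....
o.o.
..o.
step 3: oo.o
...o
o.o.
..o.
step 4: o..o
oooo
ooo.
..o.
step 5: o.oo
o...
oo..
..o.
step 6: o.oo
o...
oo.o
...o
step 7: oooo
.oo.
o..o
...o
step 8: o...
.o..
o..o
...o
step 9: .o..
oo..
o..o
...o
step 10: .o..
.o..
.o.o
o..o
step 11: .o..
.o..
oo.o
.o.o
step 12: .o..
oo..
...o
oo.o
step 13: .o..
oo..
o..o
...o
step 14: .ooo
oo.o
o..o
...o
step 15: .ooo
oo.o
o.oo
.oo.
step 16: ....
oooo
o.oo
.oo.
step 17: ....
oo.o
oo..
.o..
step 18: o...
...o
.o..
.o..
step 19: o...
...o
.o.o
.ooo
step 20: o.o.
.oo.
.ooo
.ooo
step 21: o.o.
.o..
....
.o.o
step 22: o.oo
.ooo
...o
.o.o
step 23: o..o
....
..oo
.o.o
step 24: o..o
.o..
oo.o
...o
step 25: o..o
oo..
...o
o..o

1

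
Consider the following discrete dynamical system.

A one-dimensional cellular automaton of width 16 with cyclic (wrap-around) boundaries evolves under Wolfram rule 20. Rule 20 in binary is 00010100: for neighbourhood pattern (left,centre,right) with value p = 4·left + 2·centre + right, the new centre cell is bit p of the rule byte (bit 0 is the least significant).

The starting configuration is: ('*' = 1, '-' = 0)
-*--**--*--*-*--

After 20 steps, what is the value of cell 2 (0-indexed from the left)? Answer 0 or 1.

0

gen 0: -*--**--*--*-*--
gen 1: -**---*-**-*-**-
gen 2: ---*--*----*---*
gen 3: *--**-**---**--*
gen 4: -*------*----*--
gen 5: -**-----**---**-
gen 6: ---*------*----*
gen 7: *--**-----**---*
gen 8: -*---*------*---
gen 9: -**--**-----**--
gen 10: ---*---*------*-
gen 11: ---**--**-----**
gen 12: *----*---*------
gen 13: **---**--**-----
gen 14: --*----*---*----
gen 15: --**---**--**---
gen 16: ----*----*---*--
gen 17: ----**---**--**-
gen 18: ------*----*---*
gen 19: *-----**---**--*
gen 20: -*------*----*--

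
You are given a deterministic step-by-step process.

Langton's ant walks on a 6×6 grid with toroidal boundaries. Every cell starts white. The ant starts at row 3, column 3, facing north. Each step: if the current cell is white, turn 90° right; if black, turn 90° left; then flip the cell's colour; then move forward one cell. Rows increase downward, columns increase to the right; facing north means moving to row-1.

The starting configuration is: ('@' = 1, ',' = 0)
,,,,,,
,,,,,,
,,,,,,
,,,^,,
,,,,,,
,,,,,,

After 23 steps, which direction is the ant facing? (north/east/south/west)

east

k=0  ,,,,,,
,,,,,,
,,,,,,
,,,^,,
,,,,,,
,,,,,,
k=1  ,,,,,,
,,,,,,
,,,,,,
,,,@>,
,,,,,,
,,,,,,
k=2  ,,,,,,
,,,,,,
,,,,,,
,,,@@,
,,,,v,
,,,,,,
k=3  ,,,,,,
,,,,,,
,,,,,,
,,,@@,
,,,<@,
,,,,,,
k=4  ,,,,,,
,,,,,,
,,,,,,
,,,^@,
,,,@@,
,,,,,,
k=5  ,,,,,,
,,,,,,
,,,,,,
,,<,@,
,,,@@,
,,,,,,
k=6  ,,,,,,
,,,,,,
,,^,,,
,,@,@,
,,,@@,
,,,,,,
k=7  ,,,,,,
,,,,,,
,,@>,,
,,@,@,
,,,@@,
,,,,,,
k=8  ,,,,,,
,,,,,,
,,@@,,
,,@v@,
,,,@@,
,,,,,,
k=9  ,,,,,,
,,,,,,
,,@@,,
,,<@@,
,,,@@,
,,,,,,
k=10  ,,,,,,
,,,,,,
,,@@,,
,,,@@,
,,v@@,
,,,,,,
k=11  ,,,,,,
,,,,,,
,,@@,,
,,,@@,
,<@@@,
,,,,,,
k=12  ,,,,,,
,,,,,,
,,@@,,
,^,@@,
,@@@@,
,,,,,,
k=13  ,,,,,,
,,,,,,
,,@@,,
,@>@@,
,@@@@,
,,,,,,
k=14  ,,,,,,
,,,,,,
,,@@,,
,@@@@,
,@v@@,
,,,,,,
k=15  ,,,,,,
,,,,,,
,,@@,,
,@@@@,
,@,>@,
,,,,,,
k=16  ,,,,,,
,,,,,,
,,@@,,
,@@^@,
,@,,@,
,,,,,,
k=17  ,,,,,,
,,,,,,
,,@@,,
,@<,@,
,@,,@,
,,,,,,
k=18  ,,,,,,
,,,,,,
,,@@,,
,@,,@,
,@v,@,
,,,,,,
k=19  ,,,,,,
,,,,,,
,,@@,,
,@,,@,
,<@,@,
,,,,,,
k=20  ,,,,,,
,,,,,,
,,@@,,
,@,,@,
,,@,@,
,v,,,,
k=21  ,,,,,,
,,,,,,
,,@@,,
,@,,@,
,,@,@,
<@,,,,
k=22  ,,,,,,
,,,,,,
,,@@,,
,@,,@,
^,@,@,
@@,,,,
k=23  ,,,,,,
,,,,,,
,,@@,,
,@,,@,
@>@,@,
@@,,,,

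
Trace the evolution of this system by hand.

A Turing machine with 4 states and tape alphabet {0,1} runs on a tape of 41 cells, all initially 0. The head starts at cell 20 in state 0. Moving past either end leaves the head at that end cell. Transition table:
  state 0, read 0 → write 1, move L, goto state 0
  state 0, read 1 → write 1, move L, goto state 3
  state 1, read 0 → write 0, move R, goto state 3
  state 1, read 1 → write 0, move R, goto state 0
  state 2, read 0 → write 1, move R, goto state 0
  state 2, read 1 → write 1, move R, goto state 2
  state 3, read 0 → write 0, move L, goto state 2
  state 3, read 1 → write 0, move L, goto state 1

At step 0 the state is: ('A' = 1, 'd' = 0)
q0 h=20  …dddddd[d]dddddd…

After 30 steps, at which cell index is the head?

0

step 0: q0 h=20  …dddddd[d]dddddd…
step 1: q0 h=19  …dddddd[d]Addddd…
step 2: q0 h=18  …dddddd[d]AAdddd…
step 3: q0 h=17  …dddddd[d]AAAddd…
step 4: q0 h=16  …dddddd[d]AAAAdd…
step 5: q0 h=15  …dddddd[d]AAAAAd…
step 6: q0 h=14  …dddddd[d]AAAAAA…
step 7: q0 h=13  …dddddd[d]AAAAAA…
step 8: q0 h=12  …dddddd[d]AAAAAA…
step 9: q0 h=11  …dddddd[d]AAAAAA…
step 10: q0 h=10  …dddddd[d]AAAAAA…
step 11: q0 h= 9  …dddddd[d]AAAAAA…
step 12: q0 h= 8  …dddddd[d]AAAAAA…
step 13: q0 h= 7  …dddddd[d]AAAAAA…
step 14: q0 h= 6  |dddddd[d]AAAAAA…
step 15: q0 h= 5  |ddddd[d]AAAAAA…
step 16: q0 h= 4  |dddd[d]AAAAAA…
step 17: q0 h= 3  |ddd[d]AAAAAA…
step 18: q0 h= 2  |dd[d]AAAAAA…
step 19: q0 h= 1  |d[d]AAAAAA…
step 20: q0 h= 0  |[d]AAAAAA…
step 21: q0 h= 0  |[A]AAAAAA…
step 22: q3 h= 0  |[A]AAAAAA…
step 23: q1 h= 0  |[d]AAAAAA…
step 24: q3 h= 1  |d[A]AAAAAA…
step 25: q1 h= 0  |[d]dAAAAA…
step 26: q3 h= 1  |d[d]AAAAAA…
step 27: q2 h= 0  |[d]dAAAAA…
step 28: q0 h= 1  |A[d]AAAAAA…
step 29: q0 h= 0  |[A]AAAAAA…
step 30: q3 h= 0  |[A]AAAAAA…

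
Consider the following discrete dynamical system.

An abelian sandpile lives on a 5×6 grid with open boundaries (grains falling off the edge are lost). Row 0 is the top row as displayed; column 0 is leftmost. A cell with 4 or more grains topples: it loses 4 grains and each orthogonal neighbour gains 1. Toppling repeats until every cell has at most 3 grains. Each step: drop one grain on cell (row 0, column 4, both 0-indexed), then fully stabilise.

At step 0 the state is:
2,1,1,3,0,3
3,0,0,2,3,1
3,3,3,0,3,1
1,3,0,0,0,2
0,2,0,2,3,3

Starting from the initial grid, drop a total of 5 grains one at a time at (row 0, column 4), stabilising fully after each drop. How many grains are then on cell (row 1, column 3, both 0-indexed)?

k=0  2,1,1,3,0,3
3,0,0,2,3,1
3,3,3,0,3,1
1,3,0,0,0,2
0,2,0,2,3,3
k=1  2,1,1,3,1,3
3,0,0,2,3,1
3,3,3,0,3,1
1,3,0,0,0,2
0,2,0,2,3,3
k=2  2,1,1,3,2,3
3,0,0,2,3,1
3,3,3,0,3,1
1,3,0,0,0,2
0,2,0,2,3,3
k=3  2,1,1,3,3,3
3,0,0,2,3,1
3,3,3,0,3,1
1,3,0,0,0,2
0,2,0,2,3,3
k=4  2,1,2,1,3,0
3,0,1,0,2,3
3,3,3,2,0,2
1,3,0,0,1,2
0,2,0,2,3,3
k=5  2,1,2,2,0,1
3,0,1,0,3,3
3,3,3,2,0,2
1,3,0,0,1,2
0,2,0,2,3,3

0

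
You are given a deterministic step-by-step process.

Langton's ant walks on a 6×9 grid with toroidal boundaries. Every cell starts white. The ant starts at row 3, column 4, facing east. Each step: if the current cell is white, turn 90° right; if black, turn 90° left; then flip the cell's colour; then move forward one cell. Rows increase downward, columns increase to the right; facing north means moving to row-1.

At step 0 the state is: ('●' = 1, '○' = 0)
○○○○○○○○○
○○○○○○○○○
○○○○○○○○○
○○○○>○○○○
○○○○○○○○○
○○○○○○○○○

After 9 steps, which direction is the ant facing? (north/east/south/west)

k=0  ○○○○○○○○○
○○○○○○○○○
○○○○○○○○○
○○○○>○○○○
○○○○○○○○○
○○○○○○○○○
k=1  ○○○○○○○○○
○○○○○○○○○
○○○○○○○○○
○○○○●○○○○
○○○○v○○○○
○○○○○○○○○
k=2  ○○○○○○○○○
○○○○○○○○○
○○○○○○○○○
○○○○●○○○○
○○○<●○○○○
○○○○○○○○○
k=3  ○○○○○○○○○
○○○○○○○○○
○○○○○○○○○
○○○^●○○○○
○○○●●○○○○
○○○○○○○○○
k=4  ○○○○○○○○○
○○○○○○○○○
○○○○○○○○○
○○○●>○○○○
○○○●●○○○○
○○○○○○○○○
k=5  ○○○○○○○○○
○○○○○○○○○
○○○○^○○○○
○○○●○○○○○
○○○●●○○○○
○○○○○○○○○
k=6  ○○○○○○○○○
○○○○○○○○○
○○○○●>○○○
○○○●○○○○○
○○○●●○○○○
○○○○○○○○○
k=7  ○○○○○○○○○
○○○○○○○○○
○○○○●●○○○
○○○●○v○○○
○○○●●○○○○
○○○○○○○○○
k=8  ○○○○○○○○○
○○○○○○○○○
○○○○●●○○○
○○○●<●○○○
○○○●●○○○○
○○○○○○○○○
k=9  ○○○○○○○○○
○○○○○○○○○
○○○○^●○○○
○○○●●●○○○
○○○●●○○○○
○○○○○○○○○

north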